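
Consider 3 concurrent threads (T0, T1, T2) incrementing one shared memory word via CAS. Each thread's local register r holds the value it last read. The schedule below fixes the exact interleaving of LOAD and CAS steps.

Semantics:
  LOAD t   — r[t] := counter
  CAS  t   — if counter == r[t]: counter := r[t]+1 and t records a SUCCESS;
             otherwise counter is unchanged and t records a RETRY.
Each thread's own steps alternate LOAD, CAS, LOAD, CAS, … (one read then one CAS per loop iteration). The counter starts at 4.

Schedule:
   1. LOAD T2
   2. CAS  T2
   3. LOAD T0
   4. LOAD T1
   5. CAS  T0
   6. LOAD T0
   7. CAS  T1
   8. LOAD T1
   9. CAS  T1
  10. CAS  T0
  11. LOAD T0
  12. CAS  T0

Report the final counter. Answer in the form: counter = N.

counter = 8

T2 LOAD — after: cnt=4, r=4 — load
T2 CAS — after: cnt=5, r=4 — ok
T0 LOAD — after: cnt=5, r=5 — load
T1 LOAD — after: cnt=5, r=5 — load
T0 CAS — after: cnt=6, r=5 — ok
T0 LOAD — after: cnt=6, r=6 — load
T1 CAS — after: cnt=6, r=5 — retry
T1 LOAD — after: cnt=6, r=6 — load
T1 CAS — after: cnt=7, r=6 — ok
T0 CAS — after: cnt=7, r=6 — retry
T0 LOAD — after: cnt=7, r=7 — load
T0 CAS — after: cnt=8, r=7 — ok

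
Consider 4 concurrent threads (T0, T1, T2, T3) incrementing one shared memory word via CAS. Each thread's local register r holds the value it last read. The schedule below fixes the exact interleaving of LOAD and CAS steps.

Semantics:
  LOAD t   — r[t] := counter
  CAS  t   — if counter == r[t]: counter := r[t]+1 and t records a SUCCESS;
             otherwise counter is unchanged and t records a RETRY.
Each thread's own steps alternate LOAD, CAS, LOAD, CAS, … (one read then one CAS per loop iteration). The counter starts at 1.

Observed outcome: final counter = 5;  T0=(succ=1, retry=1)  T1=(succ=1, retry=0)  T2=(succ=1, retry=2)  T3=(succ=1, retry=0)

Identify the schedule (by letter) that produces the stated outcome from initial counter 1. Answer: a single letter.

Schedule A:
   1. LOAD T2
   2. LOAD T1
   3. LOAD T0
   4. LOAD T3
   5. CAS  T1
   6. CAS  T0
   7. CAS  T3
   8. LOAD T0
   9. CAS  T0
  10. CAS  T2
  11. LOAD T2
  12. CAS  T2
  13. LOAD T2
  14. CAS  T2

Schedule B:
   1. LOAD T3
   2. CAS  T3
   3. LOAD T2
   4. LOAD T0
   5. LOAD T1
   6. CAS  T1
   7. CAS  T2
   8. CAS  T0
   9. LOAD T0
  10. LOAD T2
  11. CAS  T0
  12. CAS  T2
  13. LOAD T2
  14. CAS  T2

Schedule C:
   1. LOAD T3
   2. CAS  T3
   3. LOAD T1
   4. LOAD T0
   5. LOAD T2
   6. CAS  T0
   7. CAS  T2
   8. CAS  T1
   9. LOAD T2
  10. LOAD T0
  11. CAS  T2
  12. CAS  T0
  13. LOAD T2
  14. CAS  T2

B

Tracing schedule B:
[1] T3.load  rd  (counter 1, T3.r 1)
[2] T3.cas  hit  (counter 2, T3.r 1)
[3] T2.load  rd  (counter 2, T2.r 2)
[4] T0.load  rd  (counter 2, T0.r 2)
[5] T1.load  rd  (counter 2, T1.r 2)
[6] T1.cas  hit  (counter 3, T1.r 2)
[7] T2.cas  miss  (counter 3, T2.r 2)
[8] T0.cas  miss  (counter 3, T0.r 2)
[9] T0.load  rd  (counter 3, T0.r 3)
[10] T2.load  rd  (counter 3, T2.r 3)
[11] T0.cas  hit  (counter 4, T0.r 3)
[12] T2.cas  miss  (counter 4, T2.r 3)
[13] T2.load  rd  (counter 4, T2.r 4)
[14] T2.cas  hit  (counter 5, T2.r 4)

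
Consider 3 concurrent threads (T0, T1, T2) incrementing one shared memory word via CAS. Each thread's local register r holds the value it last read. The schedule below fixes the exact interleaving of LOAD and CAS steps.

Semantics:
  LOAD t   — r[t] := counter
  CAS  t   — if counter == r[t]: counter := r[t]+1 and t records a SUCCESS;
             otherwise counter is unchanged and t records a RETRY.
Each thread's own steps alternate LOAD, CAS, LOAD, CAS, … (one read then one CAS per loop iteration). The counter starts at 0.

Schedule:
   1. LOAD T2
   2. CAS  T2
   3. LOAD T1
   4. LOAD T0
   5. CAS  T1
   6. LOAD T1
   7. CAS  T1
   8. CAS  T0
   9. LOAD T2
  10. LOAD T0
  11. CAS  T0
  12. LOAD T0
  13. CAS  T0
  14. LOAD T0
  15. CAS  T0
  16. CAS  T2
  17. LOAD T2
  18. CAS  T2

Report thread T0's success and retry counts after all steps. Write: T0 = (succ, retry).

T0 = (3, 1)

T2 LOAD — after: cnt=0, r=0 — load
T2 CAS — after: cnt=1, r=0 — ok
T1 LOAD — after: cnt=1, r=1 — load
T0 LOAD — after: cnt=1, r=1 — load
T1 CAS — after: cnt=2, r=1 — ok
T1 LOAD — after: cnt=2, r=2 — load
T1 CAS — after: cnt=3, r=2 — ok
T0 CAS — after: cnt=3, r=1 — retry
T2 LOAD — after: cnt=3, r=3 — load
T0 LOAD — after: cnt=3, r=3 — load
T0 CAS — after: cnt=4, r=3 — ok
T0 LOAD — after: cnt=4, r=4 — load
T0 CAS — after: cnt=5, r=4 — ok
T0 LOAD — after: cnt=5, r=5 — load
T0 CAS — after: cnt=6, r=5 — ok
T2 CAS — after: cnt=6, r=3 — retry
T2 LOAD — after: cnt=6, r=6 — load
T2 CAS — after: cnt=7, r=6 — ok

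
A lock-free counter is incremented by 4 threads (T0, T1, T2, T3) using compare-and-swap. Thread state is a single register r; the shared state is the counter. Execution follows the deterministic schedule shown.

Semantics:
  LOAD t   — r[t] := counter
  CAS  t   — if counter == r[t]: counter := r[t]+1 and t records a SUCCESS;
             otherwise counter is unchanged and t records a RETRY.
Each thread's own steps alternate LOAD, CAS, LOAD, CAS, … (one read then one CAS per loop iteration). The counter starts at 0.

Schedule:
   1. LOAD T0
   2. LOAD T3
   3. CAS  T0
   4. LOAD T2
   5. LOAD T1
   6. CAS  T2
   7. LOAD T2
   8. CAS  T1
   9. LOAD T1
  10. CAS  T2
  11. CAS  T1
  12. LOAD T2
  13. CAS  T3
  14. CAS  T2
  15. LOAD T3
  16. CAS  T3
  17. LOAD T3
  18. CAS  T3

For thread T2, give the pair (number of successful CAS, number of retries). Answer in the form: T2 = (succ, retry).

T2 = (3, 0)

#1 T0 reads 0
#2 T3 reads 0
#3 T0 CAS(0→1) writes; counter now 1
#4 T2 reads 1
#5 T1 reads 1
#6 T2 CAS(1→2) writes; counter now 2
#7 T2 reads 2
#8 T1 CAS(1→2) fails; counter now 2
#9 T1 reads 2
#10 T2 CAS(2→3) writes; counter now 3
#11 T1 CAS(2→3) fails; counter now 3
#12 T2 reads 3
#13 T3 CAS(0→1) fails; counter now 3
#14 T2 CAS(3→4) writes; counter now 4
#15 T3 reads 4
#16 T3 CAS(4→5) writes; counter now 5
#17 T3 reads 5
#18 T3 CAS(5→6) writes; counter now 6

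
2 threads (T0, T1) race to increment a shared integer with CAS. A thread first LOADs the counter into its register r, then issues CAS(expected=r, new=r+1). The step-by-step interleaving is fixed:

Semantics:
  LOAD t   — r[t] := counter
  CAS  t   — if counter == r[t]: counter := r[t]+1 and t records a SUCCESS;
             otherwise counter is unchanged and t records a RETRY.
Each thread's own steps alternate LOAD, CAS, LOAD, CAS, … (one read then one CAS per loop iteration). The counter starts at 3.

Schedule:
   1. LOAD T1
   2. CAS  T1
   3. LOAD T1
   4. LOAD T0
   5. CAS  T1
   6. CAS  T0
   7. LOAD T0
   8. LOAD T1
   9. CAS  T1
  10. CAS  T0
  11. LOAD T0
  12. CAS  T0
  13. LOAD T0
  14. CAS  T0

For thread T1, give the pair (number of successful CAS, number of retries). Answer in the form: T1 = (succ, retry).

T1 = (3, 0)

1. LOAD T1 → mem=3 r[T1]=3 [LOAD]
2. CAS T1 → mem=4 r[T1]=3 [OK]
3. LOAD T1 → mem=4 r[T1]=4 [LOAD]
4. LOAD T0 → mem=4 r[T0]=4 [LOAD]
5. CAS T1 → mem=5 r[T1]=4 [OK]
6. CAS T0 → mem=5 r[T0]=4 [RETRY]
7. LOAD T0 → mem=5 r[T0]=5 [LOAD]
8. LOAD T1 → mem=5 r[T1]=5 [LOAD]
9. CAS T1 → mem=6 r[T1]=5 [OK]
10. CAS T0 → mem=6 r[T0]=5 [RETRY]
11. LOAD T0 → mem=6 r[T0]=6 [LOAD]
12. CAS T0 → mem=7 r[T0]=6 [OK]
13. LOAD T0 → mem=7 r[T0]=7 [LOAD]
14. CAS T0 → mem=8 r[T0]=7 [OK]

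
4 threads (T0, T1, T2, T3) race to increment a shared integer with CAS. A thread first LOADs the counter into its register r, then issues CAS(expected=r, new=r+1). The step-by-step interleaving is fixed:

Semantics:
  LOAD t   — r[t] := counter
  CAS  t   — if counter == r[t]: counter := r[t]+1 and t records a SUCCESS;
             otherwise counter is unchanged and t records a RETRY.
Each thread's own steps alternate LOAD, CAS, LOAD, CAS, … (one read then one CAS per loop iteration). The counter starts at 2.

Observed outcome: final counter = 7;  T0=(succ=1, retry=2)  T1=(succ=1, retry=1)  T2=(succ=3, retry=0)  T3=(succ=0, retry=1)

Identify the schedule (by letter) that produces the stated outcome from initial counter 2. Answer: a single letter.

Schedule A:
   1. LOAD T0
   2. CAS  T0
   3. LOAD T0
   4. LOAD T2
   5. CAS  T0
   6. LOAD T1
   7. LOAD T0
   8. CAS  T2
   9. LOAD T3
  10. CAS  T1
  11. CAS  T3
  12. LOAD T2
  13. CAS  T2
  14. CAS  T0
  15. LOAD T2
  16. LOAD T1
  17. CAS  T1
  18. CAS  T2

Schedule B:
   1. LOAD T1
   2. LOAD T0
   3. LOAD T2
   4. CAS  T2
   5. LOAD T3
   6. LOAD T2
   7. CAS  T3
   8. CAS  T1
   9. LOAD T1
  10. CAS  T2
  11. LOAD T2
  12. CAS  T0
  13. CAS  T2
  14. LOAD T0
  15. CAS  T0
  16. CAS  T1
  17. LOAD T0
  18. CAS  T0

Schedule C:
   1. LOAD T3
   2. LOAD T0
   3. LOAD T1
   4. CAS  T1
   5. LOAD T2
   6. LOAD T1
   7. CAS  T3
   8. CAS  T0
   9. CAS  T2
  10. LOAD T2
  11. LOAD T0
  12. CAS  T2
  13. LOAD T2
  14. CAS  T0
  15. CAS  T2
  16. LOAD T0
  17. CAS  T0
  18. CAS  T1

Run C:
#1 T3 reads 2
#2 T0 reads 2
#3 T1 reads 2
#4 T1 CAS(2→3) writes; counter now 3
#5 T2 reads 3
#6 T1 reads 3
#7 T3 CAS(2→3) fails; counter now 3
#8 T0 CAS(2→3) fails; counter now 3
#9 T2 CAS(3→4) writes; counter now 4
#10 T2 reads 4
#11 T0 reads 4
#12 T2 CAS(4→5) writes; counter now 5
#13 T2 reads 5
#14 T0 CAS(4→5) fails; counter now 5
#15 T2 CAS(5→6) writes; counter now 6
#16 T0 reads 6
#17 T0 CAS(6→7) writes; counter now 7
#18 T1 CAS(3→4) fails; counter now 7

C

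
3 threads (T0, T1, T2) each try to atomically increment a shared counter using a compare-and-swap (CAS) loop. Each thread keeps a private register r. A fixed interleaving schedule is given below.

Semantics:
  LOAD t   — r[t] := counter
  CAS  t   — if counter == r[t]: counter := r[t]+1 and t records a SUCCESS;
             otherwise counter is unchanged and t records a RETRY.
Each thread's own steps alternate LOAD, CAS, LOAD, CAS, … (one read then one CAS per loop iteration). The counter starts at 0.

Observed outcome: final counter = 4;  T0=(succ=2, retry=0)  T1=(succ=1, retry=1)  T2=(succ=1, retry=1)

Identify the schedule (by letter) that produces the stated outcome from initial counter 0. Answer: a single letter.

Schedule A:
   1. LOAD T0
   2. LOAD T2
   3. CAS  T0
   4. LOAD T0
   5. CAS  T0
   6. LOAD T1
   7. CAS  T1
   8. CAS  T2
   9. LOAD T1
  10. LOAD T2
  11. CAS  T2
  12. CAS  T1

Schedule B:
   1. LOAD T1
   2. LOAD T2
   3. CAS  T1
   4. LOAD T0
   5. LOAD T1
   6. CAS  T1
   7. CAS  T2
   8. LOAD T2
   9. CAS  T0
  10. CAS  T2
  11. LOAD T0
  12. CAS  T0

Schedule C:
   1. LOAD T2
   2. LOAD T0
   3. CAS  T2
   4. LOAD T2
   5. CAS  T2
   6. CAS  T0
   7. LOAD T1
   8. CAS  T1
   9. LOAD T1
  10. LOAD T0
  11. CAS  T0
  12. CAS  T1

Run A:
step 1: T0 LOAD ⇒ load; ctr=0 reg=0
step 2: T2 LOAD ⇒ load; ctr=0 reg=0
step 3: T0 CAS ⇒ ok; ctr=1 reg=0
step 4: T0 LOAD ⇒ load; ctr=1 reg=1
step 5: T0 CAS ⇒ ok; ctr=2 reg=1
step 6: T1 LOAD ⇒ load; ctr=2 reg=2
step 7: T1 CAS ⇒ ok; ctr=3 reg=2
step 8: T2 CAS ⇒ retry; ctr=3 reg=0
step 9: T1 LOAD ⇒ load; ctr=3 reg=3
step 10: T2 LOAD ⇒ load; ctr=3 reg=3
step 11: T2 CAS ⇒ ok; ctr=4 reg=3
step 12: T1 CAS ⇒ retry; ctr=4 reg=3

A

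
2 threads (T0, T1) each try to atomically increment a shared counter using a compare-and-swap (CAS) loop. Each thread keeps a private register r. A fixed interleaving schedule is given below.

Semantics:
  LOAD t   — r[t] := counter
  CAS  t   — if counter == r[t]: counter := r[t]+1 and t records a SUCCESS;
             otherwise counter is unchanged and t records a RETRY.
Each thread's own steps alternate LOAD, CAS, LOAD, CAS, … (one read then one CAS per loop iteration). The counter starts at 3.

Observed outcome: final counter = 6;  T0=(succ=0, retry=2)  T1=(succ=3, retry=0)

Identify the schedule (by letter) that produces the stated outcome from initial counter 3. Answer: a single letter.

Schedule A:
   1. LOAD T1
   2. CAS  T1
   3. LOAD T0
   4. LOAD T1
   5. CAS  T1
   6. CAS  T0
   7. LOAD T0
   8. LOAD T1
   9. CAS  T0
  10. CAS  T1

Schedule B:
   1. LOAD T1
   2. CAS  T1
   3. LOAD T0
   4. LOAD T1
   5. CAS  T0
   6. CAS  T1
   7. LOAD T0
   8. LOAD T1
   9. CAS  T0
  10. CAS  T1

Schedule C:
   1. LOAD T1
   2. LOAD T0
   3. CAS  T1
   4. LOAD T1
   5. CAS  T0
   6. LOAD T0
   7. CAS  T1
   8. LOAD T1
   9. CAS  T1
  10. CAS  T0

C

Run C:
step 1: T1 LOAD ⇒ load; ctr=3 reg=3
step 2: T0 LOAD ⇒ load; ctr=3 reg=3
step 3: T1 CAS ⇒ ok; ctr=4 reg=3
step 4: T1 LOAD ⇒ load; ctr=4 reg=4
step 5: T0 CAS ⇒ retry; ctr=4 reg=3
step 6: T0 LOAD ⇒ load; ctr=4 reg=4
step 7: T1 CAS ⇒ ok; ctr=5 reg=4
step 8: T1 LOAD ⇒ load; ctr=5 reg=5
step 9: T1 CAS ⇒ ok; ctr=6 reg=5
step 10: T0 CAS ⇒ retry; ctr=6 reg=4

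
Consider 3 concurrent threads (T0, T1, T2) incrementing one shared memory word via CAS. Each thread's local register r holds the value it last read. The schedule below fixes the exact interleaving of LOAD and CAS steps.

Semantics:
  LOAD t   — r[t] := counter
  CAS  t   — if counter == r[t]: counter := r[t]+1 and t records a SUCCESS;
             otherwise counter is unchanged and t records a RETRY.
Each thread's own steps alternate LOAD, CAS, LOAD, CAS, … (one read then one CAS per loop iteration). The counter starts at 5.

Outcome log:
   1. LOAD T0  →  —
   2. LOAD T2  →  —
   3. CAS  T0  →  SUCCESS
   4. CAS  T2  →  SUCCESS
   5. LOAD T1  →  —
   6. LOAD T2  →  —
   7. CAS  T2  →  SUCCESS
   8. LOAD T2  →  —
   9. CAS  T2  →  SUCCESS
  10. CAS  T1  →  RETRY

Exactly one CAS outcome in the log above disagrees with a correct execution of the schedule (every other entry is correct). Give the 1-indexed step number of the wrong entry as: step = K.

Reference trace:
T0 LOAD — after: cnt=5, r=5 — load
T2 LOAD — after: cnt=5, r=5 — load
T0 CAS — after: cnt=6, r=5 — ok
T2 CAS — after: cnt=6, r=5 — retry
T1 LOAD — after: cnt=6, r=6 — load
T2 LOAD — after: cnt=6, r=6 — load
T2 CAS — after: cnt=7, r=6 — ok
T2 LOAD — after: cnt=7, r=7 — load
T2 CAS — after: cnt=8, r=7 — ok
T1 CAS — after: cnt=8, r=6 — retry
Mismatch at 4.

step = 4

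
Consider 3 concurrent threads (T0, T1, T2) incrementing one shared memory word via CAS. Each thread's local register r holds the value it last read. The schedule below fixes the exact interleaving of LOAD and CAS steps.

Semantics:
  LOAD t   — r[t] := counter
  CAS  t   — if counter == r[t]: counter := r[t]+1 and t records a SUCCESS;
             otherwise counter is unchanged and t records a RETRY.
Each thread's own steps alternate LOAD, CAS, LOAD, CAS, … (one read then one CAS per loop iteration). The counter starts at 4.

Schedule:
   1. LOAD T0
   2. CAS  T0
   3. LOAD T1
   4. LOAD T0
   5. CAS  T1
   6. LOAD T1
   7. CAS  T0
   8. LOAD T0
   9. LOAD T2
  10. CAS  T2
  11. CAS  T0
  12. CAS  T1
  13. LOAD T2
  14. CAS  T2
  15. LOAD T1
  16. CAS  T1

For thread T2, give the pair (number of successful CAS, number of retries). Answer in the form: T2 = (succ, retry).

T2 = (2, 0)

step 1: T0 LOAD ⇒ load; ctr=4 reg=4
step 2: T0 CAS ⇒ ok; ctr=5 reg=4
step 3: T1 LOAD ⇒ load; ctr=5 reg=5
step 4: T0 LOAD ⇒ load; ctr=5 reg=5
step 5: T1 CAS ⇒ ok; ctr=6 reg=5
step 6: T1 LOAD ⇒ load; ctr=6 reg=6
step 7: T0 CAS ⇒ retry; ctr=6 reg=5
step 8: T0 LOAD ⇒ load; ctr=6 reg=6
step 9: T2 LOAD ⇒ load; ctr=6 reg=6
step 10: T2 CAS ⇒ ok; ctr=7 reg=6
step 11: T0 CAS ⇒ retry; ctr=7 reg=6
step 12: T1 CAS ⇒ retry; ctr=7 reg=6
step 13: T2 LOAD ⇒ load; ctr=7 reg=7
step 14: T2 CAS ⇒ ok; ctr=8 reg=7
step 15: T1 LOAD ⇒ load; ctr=8 reg=8
step 16: T1 CAS ⇒ ok; ctr=9 reg=8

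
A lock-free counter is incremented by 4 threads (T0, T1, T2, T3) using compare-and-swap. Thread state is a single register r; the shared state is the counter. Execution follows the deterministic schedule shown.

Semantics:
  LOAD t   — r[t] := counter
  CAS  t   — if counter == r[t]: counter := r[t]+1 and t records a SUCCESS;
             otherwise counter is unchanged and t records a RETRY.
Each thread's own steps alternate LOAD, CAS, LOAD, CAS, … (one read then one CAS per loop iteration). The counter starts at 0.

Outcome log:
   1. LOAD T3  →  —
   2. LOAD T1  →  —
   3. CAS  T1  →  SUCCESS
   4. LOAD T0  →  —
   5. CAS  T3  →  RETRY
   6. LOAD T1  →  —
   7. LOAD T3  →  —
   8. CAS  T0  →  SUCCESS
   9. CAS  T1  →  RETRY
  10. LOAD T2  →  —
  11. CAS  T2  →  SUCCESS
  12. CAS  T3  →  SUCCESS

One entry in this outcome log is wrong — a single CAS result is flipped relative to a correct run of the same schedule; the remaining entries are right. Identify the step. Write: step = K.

step = 12

Re-executing:
T3 LOAD — after: cnt=0, r=0 — load
T1 LOAD — after: cnt=0, r=0 — load
T1 CAS — after: cnt=1, r=0 — ok
T0 LOAD — after: cnt=1, r=1 — load
T3 CAS — after: cnt=1, r=0 — retry
T1 LOAD — after: cnt=1, r=1 — load
T3 LOAD — after: cnt=1, r=1 — load
T0 CAS — after: cnt=2, r=1 — ok
T1 CAS — after: cnt=2, r=1 — retry
T2 LOAD — after: cnt=2, r=2 — load
T2 CAS — after: cnt=3, r=2 — ok
T3 CAS — after: cnt=3, r=1 — retry
Log disagrees first at step 12.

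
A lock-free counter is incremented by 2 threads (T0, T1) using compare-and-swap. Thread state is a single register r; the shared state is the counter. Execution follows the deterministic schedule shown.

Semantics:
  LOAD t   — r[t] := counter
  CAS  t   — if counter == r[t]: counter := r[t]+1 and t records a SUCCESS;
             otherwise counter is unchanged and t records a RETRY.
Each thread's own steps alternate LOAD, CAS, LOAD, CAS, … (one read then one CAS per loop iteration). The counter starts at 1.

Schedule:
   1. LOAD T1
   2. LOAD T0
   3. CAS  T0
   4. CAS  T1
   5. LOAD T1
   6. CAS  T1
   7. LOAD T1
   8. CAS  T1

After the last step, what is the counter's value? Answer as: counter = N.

counter = 4

T1 LOAD — after: cnt=1, r=1 — load
T0 LOAD — after: cnt=1, r=1 — load
T0 CAS — after: cnt=2, r=1 — ok
T1 CAS — after: cnt=2, r=1 — retry
T1 LOAD — after: cnt=2, r=2 — load
T1 CAS — after: cnt=3, r=2 — ok
T1 LOAD — after: cnt=3, r=3 — load
T1 CAS — after: cnt=4, r=3 — ok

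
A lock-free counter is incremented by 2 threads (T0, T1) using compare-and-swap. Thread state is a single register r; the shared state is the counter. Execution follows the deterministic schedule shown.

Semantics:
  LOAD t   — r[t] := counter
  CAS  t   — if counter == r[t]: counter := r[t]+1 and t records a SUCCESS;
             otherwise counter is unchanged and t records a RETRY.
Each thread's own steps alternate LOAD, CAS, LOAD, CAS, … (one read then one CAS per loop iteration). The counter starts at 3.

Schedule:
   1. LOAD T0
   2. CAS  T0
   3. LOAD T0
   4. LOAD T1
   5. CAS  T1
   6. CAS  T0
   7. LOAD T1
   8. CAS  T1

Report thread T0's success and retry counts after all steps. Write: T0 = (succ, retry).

T0 = (1, 1)

[1] T0.load  rd  (counter 3, T0.r 3)
[2] T0.cas  hit  (counter 4, T0.r 3)
[3] T0.load  rd  (counter 4, T0.r 4)
[4] T1.load  rd  (counter 4, T1.r 4)
[5] T1.cas  hit  (counter 5, T1.r 4)
[6] T0.cas  miss  (counter 5, T0.r 4)
[7] T1.load  rd  (counter 5, T1.r 5)
[8] T1.cas  hit  (counter 6, T1.r 5)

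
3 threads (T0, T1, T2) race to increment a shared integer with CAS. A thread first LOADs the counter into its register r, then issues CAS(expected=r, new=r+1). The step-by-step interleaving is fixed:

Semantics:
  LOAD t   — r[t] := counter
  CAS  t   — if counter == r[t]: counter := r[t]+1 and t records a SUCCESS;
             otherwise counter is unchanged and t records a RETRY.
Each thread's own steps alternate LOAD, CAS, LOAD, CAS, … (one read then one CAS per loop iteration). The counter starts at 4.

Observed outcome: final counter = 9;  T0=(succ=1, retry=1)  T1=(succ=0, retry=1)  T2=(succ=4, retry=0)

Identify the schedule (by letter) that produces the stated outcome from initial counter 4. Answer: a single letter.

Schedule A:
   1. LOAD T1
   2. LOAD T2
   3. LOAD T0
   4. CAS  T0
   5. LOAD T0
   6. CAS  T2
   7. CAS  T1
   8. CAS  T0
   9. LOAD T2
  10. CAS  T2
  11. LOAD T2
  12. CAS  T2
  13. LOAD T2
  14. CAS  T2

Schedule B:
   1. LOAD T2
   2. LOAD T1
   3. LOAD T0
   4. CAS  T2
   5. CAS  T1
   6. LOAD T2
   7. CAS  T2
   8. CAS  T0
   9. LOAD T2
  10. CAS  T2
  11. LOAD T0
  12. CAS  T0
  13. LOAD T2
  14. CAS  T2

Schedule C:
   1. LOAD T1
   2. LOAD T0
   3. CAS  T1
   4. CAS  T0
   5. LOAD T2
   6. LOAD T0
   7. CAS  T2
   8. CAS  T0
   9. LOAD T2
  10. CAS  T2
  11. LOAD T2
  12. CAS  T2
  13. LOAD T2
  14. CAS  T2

Tracing schedule B:
[1] T2.load  rd  (counter 4, T2.r 4)
[2] T1.load  rd  (counter 4, T1.r 4)
[3] T0.load  rd  (counter 4, T0.r 4)
[4] T2.cas  hit  (counter 5, T2.r 4)
[5] T1.cas  miss  (counter 5, T1.r 4)
[6] T2.load  rd  (counter 5, T2.r 5)
[7] T2.cas  hit  (counter 6, T2.r 5)
[8] T0.cas  miss  (counter 6, T0.r 4)
[9] T2.load  rd  (counter 6, T2.r 6)
[10] T2.cas  hit  (counter 7, T2.r 6)
[11] T0.load  rd  (counter 7, T0.r 7)
[12] T0.cas  hit  (counter 8, T0.r 7)
[13] T2.load  rd  (counter 8, T2.r 8)
[14] T2.cas  hit  (counter 9, T2.r 8)

B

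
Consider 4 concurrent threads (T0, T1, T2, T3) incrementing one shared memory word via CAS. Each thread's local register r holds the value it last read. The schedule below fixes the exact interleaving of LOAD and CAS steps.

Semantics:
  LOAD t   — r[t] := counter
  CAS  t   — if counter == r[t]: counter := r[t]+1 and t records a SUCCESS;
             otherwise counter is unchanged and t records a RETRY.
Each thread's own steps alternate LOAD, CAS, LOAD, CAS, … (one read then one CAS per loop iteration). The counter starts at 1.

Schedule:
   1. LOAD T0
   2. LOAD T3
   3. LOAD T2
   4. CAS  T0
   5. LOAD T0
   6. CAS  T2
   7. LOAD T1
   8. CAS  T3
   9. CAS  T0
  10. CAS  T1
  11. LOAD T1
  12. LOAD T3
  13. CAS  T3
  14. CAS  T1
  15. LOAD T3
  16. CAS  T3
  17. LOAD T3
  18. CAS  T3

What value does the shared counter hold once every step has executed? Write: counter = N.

counter = 6

#1 T0 reads 1
#2 T3 reads 1
#3 T2 reads 1
#4 T0 CAS(1→2) writes; counter now 2
#5 T0 reads 2
#6 T2 CAS(1→2) fails; counter now 2
#7 T1 reads 2
#8 T3 CAS(1→2) fails; counter now 2
#9 T0 CAS(2→3) writes; counter now 3
#10 T1 CAS(2→3) fails; counter now 3
#11 T1 reads 3
#12 T3 reads 3
#13 T3 CAS(3→4) writes; counter now 4
#14 T1 CAS(3→4) fails; counter now 4
#15 T3 reads 4
#16 T3 CAS(4→5) writes; counter now 5
#17 T3 reads 5
#18 T3 CAS(5→6) writes; counter now 6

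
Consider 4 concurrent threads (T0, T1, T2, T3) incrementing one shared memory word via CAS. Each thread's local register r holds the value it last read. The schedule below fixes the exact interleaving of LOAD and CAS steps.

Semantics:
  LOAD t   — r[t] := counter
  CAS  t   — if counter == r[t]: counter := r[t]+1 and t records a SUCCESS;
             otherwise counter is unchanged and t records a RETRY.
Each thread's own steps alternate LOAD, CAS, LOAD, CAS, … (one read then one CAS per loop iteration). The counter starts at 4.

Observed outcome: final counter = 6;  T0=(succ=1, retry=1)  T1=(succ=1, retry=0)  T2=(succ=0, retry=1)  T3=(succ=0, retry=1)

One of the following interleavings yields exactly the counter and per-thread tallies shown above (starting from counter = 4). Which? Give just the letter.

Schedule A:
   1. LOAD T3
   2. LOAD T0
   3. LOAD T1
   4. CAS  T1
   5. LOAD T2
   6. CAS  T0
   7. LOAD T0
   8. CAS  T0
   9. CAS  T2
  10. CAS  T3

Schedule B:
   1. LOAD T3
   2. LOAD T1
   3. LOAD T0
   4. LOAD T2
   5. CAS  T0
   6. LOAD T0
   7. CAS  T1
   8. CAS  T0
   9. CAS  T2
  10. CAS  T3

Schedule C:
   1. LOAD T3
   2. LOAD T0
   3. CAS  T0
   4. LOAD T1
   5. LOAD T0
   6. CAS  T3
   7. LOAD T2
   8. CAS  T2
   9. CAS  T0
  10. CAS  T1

Run A:
T3 LOAD — after: cnt=4, r=4 — load
T0 LOAD — after: cnt=4, r=4 — load
T1 LOAD — after: cnt=4, r=4 — load
T1 CAS — after: cnt=5, r=4 — ok
T2 LOAD — after: cnt=5, r=5 — load
T0 CAS — after: cnt=5, r=4 — retry
T0 LOAD — after: cnt=5, r=5 — load
T0 CAS — after: cnt=6, r=5 — ok
T2 CAS — after: cnt=6, r=5 — retry
T3 CAS — after: cnt=6, r=4 — retry

A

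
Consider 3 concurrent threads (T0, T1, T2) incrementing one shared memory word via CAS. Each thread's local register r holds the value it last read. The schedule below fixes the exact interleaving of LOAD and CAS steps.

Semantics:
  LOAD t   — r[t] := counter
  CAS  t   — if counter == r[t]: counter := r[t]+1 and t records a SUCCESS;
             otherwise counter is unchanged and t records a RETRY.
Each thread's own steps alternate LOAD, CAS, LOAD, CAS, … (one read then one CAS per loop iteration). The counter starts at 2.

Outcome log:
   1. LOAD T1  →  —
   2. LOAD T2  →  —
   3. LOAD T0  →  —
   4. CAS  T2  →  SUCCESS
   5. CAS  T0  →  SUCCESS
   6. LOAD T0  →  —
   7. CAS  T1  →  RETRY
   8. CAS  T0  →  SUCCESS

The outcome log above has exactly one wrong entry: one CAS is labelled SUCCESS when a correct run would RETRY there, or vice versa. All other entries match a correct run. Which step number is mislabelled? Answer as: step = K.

step = 5

Correct run:
1. LOAD T1 → mem=2 r[T1]=2 [LOAD]
2. LOAD T2 → mem=2 r[T2]=2 [LOAD]
3. LOAD T0 → mem=2 r[T0]=2 [LOAD]
4. CAS T2 → mem=3 r[T2]=2 [OK]
5. CAS T0 → mem=3 r[T0]=2 [RETRY]
6. LOAD T0 → mem=3 r[T0]=3 [LOAD]
7. CAS T1 → mem=3 r[T1]=2 [RETRY]
8. CAS T0 → mem=4 r[T0]=3 [OK]
Flip is step 5.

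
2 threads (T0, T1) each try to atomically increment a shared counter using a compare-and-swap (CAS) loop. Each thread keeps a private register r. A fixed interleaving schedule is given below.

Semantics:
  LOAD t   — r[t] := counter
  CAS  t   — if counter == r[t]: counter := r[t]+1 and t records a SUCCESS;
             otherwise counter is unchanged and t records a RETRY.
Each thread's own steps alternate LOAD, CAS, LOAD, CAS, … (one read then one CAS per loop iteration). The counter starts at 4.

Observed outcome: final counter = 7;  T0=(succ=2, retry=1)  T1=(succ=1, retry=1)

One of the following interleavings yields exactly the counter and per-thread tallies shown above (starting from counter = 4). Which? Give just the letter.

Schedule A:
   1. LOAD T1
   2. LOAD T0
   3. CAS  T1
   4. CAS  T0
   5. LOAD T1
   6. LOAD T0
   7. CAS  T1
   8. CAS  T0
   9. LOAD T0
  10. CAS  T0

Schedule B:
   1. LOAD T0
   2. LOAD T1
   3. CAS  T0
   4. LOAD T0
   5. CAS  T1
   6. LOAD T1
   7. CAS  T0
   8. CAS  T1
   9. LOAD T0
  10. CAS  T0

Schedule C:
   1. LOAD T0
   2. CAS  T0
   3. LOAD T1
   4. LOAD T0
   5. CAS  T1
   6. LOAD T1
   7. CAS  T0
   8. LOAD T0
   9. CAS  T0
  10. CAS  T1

Run C:
1. LOAD T0 → mem=4 r[T0]=4 [LOAD]
2. CAS T0 → mem=5 r[T0]=4 [OK]
3. LOAD T1 → mem=5 r[T1]=5 [LOAD]
4. LOAD T0 → mem=5 r[T0]=5 [LOAD]
5. CAS T1 → mem=6 r[T1]=5 [OK]
6. LOAD T1 → mem=6 r[T1]=6 [LOAD]
7. CAS T0 → mem=6 r[T0]=5 [RETRY]
8. LOAD T0 → mem=6 r[T0]=6 [LOAD]
9. CAS T0 → mem=7 r[T0]=6 [OK]
10. CAS T1 → mem=7 r[T1]=6 [RETRY]

C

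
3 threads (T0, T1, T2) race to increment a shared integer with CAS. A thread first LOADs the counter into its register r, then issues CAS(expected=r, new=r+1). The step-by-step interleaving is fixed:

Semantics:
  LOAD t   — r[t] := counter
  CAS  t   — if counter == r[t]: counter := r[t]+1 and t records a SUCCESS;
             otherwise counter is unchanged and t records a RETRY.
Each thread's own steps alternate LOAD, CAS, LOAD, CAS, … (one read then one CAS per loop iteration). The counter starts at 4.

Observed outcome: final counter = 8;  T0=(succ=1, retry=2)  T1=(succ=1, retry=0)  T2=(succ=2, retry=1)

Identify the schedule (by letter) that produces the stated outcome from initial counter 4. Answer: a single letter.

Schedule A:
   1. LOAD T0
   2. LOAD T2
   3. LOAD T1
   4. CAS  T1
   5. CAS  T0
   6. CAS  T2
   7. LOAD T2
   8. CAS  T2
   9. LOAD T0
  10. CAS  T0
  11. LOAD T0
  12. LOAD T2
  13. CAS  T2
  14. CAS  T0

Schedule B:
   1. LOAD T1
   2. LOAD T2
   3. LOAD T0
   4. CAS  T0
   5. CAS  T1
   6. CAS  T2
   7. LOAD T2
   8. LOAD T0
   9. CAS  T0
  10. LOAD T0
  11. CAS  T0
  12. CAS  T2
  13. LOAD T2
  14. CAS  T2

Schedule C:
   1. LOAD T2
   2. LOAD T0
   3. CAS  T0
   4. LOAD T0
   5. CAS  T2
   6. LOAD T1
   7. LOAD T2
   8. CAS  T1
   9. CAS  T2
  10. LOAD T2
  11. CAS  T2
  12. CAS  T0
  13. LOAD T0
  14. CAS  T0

Simulating candidate A:
T0 LOAD — after: cnt=4, r=4 — load
T2 LOAD — after: cnt=4, r=4 — load
T1 LOAD — after: cnt=4, r=4 — load
T1 CAS — after: cnt=5, r=4 — ok
T0 CAS — after: cnt=5, r=4 — retry
T2 CAS — after: cnt=5, r=4 — retry
T2 LOAD — after: cnt=5, r=5 — load
T2 CAS — after: cnt=6, r=5 — ok
T0 LOAD — after: cnt=6, r=6 — load
T0 CAS — after: cnt=7, r=6 — ok
T0 LOAD — after: cnt=7, r=7 — load
T2 LOAD — after: cnt=7, r=7 — load
T2 CAS — after: cnt=8, r=7 — ok
T0 CAS — after: cnt=8, r=7 — retry

A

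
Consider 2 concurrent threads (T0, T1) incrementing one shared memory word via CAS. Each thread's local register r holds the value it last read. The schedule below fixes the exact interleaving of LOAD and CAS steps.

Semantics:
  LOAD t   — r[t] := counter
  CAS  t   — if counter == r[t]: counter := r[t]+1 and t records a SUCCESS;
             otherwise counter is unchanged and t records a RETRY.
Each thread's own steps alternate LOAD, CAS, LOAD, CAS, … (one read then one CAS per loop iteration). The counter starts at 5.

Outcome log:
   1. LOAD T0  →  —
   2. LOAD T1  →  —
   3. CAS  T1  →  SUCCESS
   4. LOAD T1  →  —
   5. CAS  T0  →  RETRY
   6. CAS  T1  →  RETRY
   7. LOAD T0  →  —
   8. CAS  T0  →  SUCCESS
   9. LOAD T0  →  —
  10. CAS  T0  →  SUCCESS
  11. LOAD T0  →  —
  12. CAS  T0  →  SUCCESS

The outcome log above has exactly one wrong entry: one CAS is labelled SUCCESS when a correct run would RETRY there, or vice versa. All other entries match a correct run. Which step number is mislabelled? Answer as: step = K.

step = 6

Correct run:
[1] T0.load  rd  (counter 5, T0.r 5)
[2] T1.load  rd  (counter 5, T1.r 5)
[3] T1.cas  hit  (counter 6, T1.r 5)
[4] T1.load  rd  (counter 6, T1.r 6)
[5] T0.cas  miss  (counter 6, T0.r 5)
[6] T1.cas  hit  (counter 7, T1.r 6)
[7] T0.load  rd  (counter 7, T0.r 7)
[8] T0.cas  hit  (counter 8, T0.r 7)
[9] T0.load  rd  (counter 8, T0.r 8)
[10] T0.cas  hit  (counter 9, T0.r 8)
[11] T0.load  rd  (counter 9, T0.r 9)
[12] T0.cas  hit  (counter 10, T0.r 9)
Mismatch at 6.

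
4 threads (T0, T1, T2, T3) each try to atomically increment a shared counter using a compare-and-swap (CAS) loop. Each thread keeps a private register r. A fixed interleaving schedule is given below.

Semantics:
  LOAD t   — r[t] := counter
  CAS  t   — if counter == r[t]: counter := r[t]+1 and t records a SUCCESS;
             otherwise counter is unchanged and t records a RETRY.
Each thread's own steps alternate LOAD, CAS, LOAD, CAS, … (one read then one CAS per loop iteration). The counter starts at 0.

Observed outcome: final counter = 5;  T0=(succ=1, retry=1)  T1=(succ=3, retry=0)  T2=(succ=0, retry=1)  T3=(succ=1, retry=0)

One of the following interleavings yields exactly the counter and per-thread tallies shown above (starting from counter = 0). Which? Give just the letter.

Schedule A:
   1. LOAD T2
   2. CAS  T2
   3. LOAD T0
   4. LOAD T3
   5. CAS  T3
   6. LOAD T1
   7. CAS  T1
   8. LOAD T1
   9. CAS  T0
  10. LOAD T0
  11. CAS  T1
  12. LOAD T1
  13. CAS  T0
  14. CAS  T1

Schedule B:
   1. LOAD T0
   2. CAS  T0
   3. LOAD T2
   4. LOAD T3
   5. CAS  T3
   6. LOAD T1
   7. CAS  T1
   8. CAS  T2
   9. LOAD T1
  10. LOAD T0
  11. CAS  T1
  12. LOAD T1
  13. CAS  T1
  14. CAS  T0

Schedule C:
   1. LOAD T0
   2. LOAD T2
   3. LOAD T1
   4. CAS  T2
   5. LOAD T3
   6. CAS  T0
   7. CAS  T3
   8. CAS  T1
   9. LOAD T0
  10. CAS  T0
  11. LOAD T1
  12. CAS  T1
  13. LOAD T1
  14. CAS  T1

B

Tracing schedule B:
step 1: T0 LOAD ⇒ load; ctr=0 reg=0
step 2: T0 CAS ⇒ ok; ctr=1 reg=0
step 3: T2 LOAD ⇒ load; ctr=1 reg=1
step 4: T3 LOAD ⇒ load; ctr=1 reg=1
step 5: T3 CAS ⇒ ok; ctr=2 reg=1
step 6: T1 LOAD ⇒ load; ctr=2 reg=2
step 7: T1 CAS ⇒ ok; ctr=3 reg=2
step 8: T2 CAS ⇒ retry; ctr=3 reg=1
step 9: T1 LOAD ⇒ load; ctr=3 reg=3
step 10: T0 LOAD ⇒ load; ctr=3 reg=3
step 11: T1 CAS ⇒ ok; ctr=4 reg=3
step 12: T1 LOAD ⇒ load; ctr=4 reg=4
step 13: T1 CAS ⇒ ok; ctr=5 reg=4
step 14: T0 CAS ⇒ retry; ctr=5 reg=3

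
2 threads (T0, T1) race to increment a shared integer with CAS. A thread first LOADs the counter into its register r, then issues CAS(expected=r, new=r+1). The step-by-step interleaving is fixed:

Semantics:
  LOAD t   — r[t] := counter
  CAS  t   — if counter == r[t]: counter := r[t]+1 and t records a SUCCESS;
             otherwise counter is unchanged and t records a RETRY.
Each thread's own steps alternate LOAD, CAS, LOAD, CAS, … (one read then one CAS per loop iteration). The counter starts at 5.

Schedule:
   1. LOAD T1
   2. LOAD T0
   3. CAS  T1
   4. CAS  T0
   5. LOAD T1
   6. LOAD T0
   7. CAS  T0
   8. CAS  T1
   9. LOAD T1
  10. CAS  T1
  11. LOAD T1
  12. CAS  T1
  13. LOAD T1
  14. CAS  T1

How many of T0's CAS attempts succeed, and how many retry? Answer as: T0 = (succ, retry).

T1 LOAD — after: cnt=5, r=5 — load
T0 LOAD — after: cnt=5, r=5 — load
T1 CAS — after: cnt=6, r=5 — ok
T0 CAS — after: cnt=6, r=5 — retry
T1 LOAD — after: cnt=6, r=6 — load
T0 LOAD — after: cnt=6, r=6 — load
T0 CAS — after: cnt=7, r=6 — ok
T1 CAS — after: cnt=7, r=6 — retry
T1 LOAD — after: cnt=7, r=7 — load
T1 CAS — after: cnt=8, r=7 — ok
T1 LOAD — after: cnt=8, r=8 — load
T1 CAS — after: cnt=9, r=8 — ok
T1 LOAD — after: cnt=9, r=9 — load
T1 CAS — after: cnt=10, r=9 — ok

T0 = (1, 1)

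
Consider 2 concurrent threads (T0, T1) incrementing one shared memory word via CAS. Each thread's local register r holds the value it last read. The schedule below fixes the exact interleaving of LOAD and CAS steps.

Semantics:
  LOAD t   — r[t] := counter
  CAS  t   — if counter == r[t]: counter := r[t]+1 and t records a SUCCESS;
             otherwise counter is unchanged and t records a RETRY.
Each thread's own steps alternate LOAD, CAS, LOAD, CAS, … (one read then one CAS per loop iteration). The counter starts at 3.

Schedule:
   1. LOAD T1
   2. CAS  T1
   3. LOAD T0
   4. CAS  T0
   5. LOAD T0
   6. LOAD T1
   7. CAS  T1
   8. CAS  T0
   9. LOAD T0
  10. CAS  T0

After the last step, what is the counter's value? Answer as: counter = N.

counter = 7

[1] T1.load  rd  (counter 3, T1.r 3)
[2] T1.cas  hit  (counter 4, T1.r 3)
[3] T0.load  rd  (counter 4, T0.r 4)
[4] T0.cas  hit  (counter 5, T0.r 4)
[5] T0.load  rd  (counter 5, T0.r 5)
[6] T1.load  rd  (counter 5, T1.r 5)
[7] T1.cas  hit  (counter 6, T1.r 5)
[8] T0.cas  miss  (counter 6, T0.r 5)
[9] T0.load  rd  (counter 6, T0.r 6)
[10] T0.cas  hit  (counter 7, T0.r 6)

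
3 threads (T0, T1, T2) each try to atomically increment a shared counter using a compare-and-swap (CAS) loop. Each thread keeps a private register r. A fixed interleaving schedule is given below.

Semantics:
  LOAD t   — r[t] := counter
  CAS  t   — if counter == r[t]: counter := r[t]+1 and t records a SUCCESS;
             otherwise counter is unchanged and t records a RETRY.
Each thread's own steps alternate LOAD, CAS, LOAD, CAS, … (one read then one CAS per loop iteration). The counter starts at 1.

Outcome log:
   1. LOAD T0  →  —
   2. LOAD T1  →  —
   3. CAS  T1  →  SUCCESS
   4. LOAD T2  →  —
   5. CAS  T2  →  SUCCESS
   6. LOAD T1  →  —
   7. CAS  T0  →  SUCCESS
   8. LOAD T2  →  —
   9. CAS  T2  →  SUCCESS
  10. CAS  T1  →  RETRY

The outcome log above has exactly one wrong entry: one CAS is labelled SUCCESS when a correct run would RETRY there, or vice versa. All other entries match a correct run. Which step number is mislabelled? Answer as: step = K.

Reference trace:
[1] T0.load  rd  (counter 1, T0.r 1)
[2] T1.load  rd  (counter 1, T1.r 1)
[3] T1.cas  hit  (counter 2, T1.r 1)
[4] T2.load  rd  (counter 2, T2.r 2)
[5] T2.cas  hit  (counter 3, T2.r 2)
[6] T1.load  rd  (counter 3, T1.r 3)
[7] T0.cas  miss  (counter 3, T0.r 1)
[8] T2.load  rd  (counter 3, T2.r 3)
[9] T2.cas  hit  (counter 4, T2.r 3)
[10] T1.cas  miss  (counter 4, T1.r 3)
Flip is step 7.

step = 7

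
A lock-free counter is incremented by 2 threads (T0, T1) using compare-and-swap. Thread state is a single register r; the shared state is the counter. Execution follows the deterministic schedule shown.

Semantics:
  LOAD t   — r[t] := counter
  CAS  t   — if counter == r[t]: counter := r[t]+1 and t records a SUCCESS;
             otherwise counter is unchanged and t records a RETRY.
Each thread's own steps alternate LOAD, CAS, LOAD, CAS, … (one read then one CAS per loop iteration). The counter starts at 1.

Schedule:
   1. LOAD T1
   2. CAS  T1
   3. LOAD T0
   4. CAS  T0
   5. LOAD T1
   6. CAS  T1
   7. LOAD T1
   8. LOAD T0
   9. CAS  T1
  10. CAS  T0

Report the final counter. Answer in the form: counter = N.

counter = 5

step 1: T1 LOAD ⇒ load; ctr=1 reg=1
step 2: T1 CAS ⇒ ok; ctr=2 reg=1
step 3: T0 LOAD ⇒ load; ctr=2 reg=2
step 4: T0 CAS ⇒ ok; ctr=3 reg=2
step 5: T1 LOAD ⇒ load; ctr=3 reg=3
step 6: T1 CAS ⇒ ok; ctr=4 reg=3
step 7: T1 LOAD ⇒ load; ctr=4 reg=4
step 8: T0 LOAD ⇒ load; ctr=4 reg=4
step 9: T1 CAS ⇒ ok; ctr=5 reg=4
step 10: T0 CAS ⇒ retry; ctr=5 reg=4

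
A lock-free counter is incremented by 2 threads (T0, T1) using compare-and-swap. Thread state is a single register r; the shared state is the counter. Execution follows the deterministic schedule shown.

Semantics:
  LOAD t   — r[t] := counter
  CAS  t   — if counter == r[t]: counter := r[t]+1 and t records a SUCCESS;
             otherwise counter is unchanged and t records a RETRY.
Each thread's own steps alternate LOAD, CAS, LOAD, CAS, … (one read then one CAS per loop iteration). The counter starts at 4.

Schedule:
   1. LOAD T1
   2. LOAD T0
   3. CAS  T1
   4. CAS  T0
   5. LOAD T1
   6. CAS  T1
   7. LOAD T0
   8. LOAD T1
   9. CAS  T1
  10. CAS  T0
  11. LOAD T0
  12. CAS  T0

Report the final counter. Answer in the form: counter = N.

counter = 8

   1) LOAD T1:  M=4  r_T1=4
   2) LOAD T0:  M=4  r_T0=4
   3) CAS  T1:  M=5  r_T1=4 ✓
   4) CAS  T0:  M=5  r_T0=4 ✗
   5) LOAD T1:  M=5  r_T1=5
   6) CAS  T1:  M=6  r_T1=5 ✓
   7) LOAD T0:  M=6  r_T0=6
   8) LOAD T1:  M=6  r_T1=6
   9) CAS  T1:  M=7  r_T1=6 ✓
  10) CAS  T0:  M=7  r_T0=6 ✗
  11) LOAD T0:  M=7  r_T0=7
  12) CAS  T0:  M=8  r_T0=7 ✓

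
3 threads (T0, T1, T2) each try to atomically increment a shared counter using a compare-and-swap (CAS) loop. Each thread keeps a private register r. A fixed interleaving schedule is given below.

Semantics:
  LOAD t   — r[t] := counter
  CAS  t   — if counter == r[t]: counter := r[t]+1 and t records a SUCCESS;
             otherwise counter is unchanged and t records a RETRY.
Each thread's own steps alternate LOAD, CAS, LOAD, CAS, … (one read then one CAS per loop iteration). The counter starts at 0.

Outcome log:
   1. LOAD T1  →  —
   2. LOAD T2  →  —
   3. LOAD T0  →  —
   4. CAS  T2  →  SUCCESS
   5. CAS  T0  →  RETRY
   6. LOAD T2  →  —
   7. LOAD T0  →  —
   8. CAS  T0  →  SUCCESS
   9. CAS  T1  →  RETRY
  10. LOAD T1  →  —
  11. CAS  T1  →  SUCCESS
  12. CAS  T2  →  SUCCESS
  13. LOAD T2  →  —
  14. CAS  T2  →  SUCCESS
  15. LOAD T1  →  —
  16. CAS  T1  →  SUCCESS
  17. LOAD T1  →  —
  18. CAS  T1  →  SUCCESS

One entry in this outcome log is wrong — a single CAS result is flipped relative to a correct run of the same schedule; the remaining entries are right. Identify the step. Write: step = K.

Re-executing:
step 1: T1 LOAD ⇒ load; ctr=0 reg=0
step 2: T2 LOAD ⇒ load; ctr=0 reg=0
step 3: T0 LOAD ⇒ load; ctr=0 reg=0
step 4: T2 CAS ⇒ ok; ctr=1 reg=0
step 5: T0 CAS ⇒ retry; ctr=1 reg=0
step 6: T2 LOAD ⇒ load; ctr=1 reg=1
step 7: T0 LOAD ⇒ load; ctr=1 reg=1
step 8: T0 CAS ⇒ ok; ctr=2 reg=1
step 9: T1 CAS ⇒ retry; ctr=2 reg=0
step 10: T1 LOAD ⇒ load; ctr=2 reg=2
step 11: T1 CAS ⇒ ok; ctr=3 reg=2
step 12: T2 CAS ⇒ retry; ctr=3 reg=1
step 13: T2 LOAD ⇒ load; ctr=3 reg=3
step 14: T2 CAS ⇒ ok; ctr=4 reg=3
step 15: T1 LOAD ⇒ load; ctr=4 reg=4
step 16: T1 CAS ⇒ ok; ctr=5 reg=4
step 17: T1 LOAD ⇒ load; ctr=5 reg=5
step 18: T1 CAS ⇒ ok; ctr=6 reg=5
Mismatch at 12.

step = 12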